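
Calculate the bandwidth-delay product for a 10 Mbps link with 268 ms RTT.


BDP = bandwidth * RTT
= 10 Mbps * 268 ms
= 10 * 1e6 * 268 / 1000 bits
= 2680000 bits
= 335000 bytes
= 327.1484 KB
BDP = 2680000 bits (335000 bytes)


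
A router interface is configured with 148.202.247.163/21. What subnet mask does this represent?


/21 means 21 network bits, 11 host bits
Binary: 11111111111111111111100000000000
Mask: 255.255.248.0


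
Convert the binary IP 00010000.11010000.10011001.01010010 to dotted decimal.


00010000 = 16
11010000 = 208
10011001 = 153
01010010 = 82
IP: 16.208.153.82


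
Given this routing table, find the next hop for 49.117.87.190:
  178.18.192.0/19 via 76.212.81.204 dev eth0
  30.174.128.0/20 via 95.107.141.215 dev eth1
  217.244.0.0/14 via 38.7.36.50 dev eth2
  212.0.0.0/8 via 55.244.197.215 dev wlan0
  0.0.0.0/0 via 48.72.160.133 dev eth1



Longest prefix match for 49.117.87.190:
  /19 178.18.192.0: no
  /20 30.174.128.0: no
  /14 217.244.0.0: no
  /8 212.0.0.0: no
  /0 0.0.0.0: MATCH
Selected: next-hop 48.72.160.133 via eth1 (matched /0)


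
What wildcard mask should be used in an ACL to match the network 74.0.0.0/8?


Subnet mask: 255.0.0.0
Wildcard = 255.255.255.255 - subnet mask
255 - 255 = 0
255 - 0 = 255
255 - 0 = 255
255 - 0 = 255
Wildcard: 0.255.255.255


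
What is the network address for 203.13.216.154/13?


IP:   11001011.00001101.11011000.10011010
Mask: 11111111.11111000.00000000.00000000
AND operation:
Net:  11001011.00001000.00000000.00000000
Network: 203.8.0.0/13


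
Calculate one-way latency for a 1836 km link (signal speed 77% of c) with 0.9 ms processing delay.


Speed = 0.77 * 3e5 km/s = 231000 km/s
Propagation delay = 1836 / 231000 = 0.0079 s = 7.9481 ms
Processing delay = 0.9 ms
Total one-way latency = 8.8481 ms


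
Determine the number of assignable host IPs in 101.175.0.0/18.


Host bits = 32 - 18 = 14
Total addresses = 2^14 = 16384
Usable = total - 2 (network and broadcast)
Usable hosts: 16382


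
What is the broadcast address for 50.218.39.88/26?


Network: 50.218.39.64/26
Host bits = 6
Set all host bits to 1:
Broadcast: 50.218.39.127


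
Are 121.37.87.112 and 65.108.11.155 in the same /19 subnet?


Mask: 255.255.224.0
121.37.87.112 AND mask = 121.37.64.0
65.108.11.155 AND mask = 65.108.0.0
No, different subnets (121.37.64.0 vs 65.108.0.0)


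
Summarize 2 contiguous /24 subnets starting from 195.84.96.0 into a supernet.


Original prefix: /24
Number of subnets: 2 = 2^1
New prefix = 24 - 1 = 23
Supernet: 195.84.96.0/23


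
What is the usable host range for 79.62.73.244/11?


Network: 79.32.0.0
Broadcast: 79.63.255.255
First usable = network + 1
Last usable = broadcast - 1
Range: 79.32.0.1 to 79.63.255.254


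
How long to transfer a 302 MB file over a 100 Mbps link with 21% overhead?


Effective throughput = 100 * (1 - 21/100) = 79 Mbps
File size in Mb = 302 * 8 = 2416 Mb
Time = 2416 / 79
Time = 30.5823 seconds


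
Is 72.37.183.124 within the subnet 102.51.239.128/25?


Subnet network: 102.51.239.128
Test IP AND mask: 72.37.183.0
No, 72.37.183.124 is not in 102.51.239.128/25


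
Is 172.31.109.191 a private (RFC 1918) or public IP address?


RFC 1918 private ranges:
  10.0.0.0/8 (10.0.0.0 - 10.255.255.255)
  172.16.0.0/12 (172.16.0.0 - 172.31.255.255)
  192.168.0.0/16 (192.168.0.0 - 192.168.255.255)
Private (in 172.16.0.0/12)


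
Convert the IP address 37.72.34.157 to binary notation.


37 = 00100101
72 = 01001000
34 = 00100010
157 = 10011101
Binary: 00100101.01001000.00100010.10011101


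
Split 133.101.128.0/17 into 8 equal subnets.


New prefix = 17 + 3 = 20
Each subnet has 4096 addresses
  133.101.128.0/20
  133.101.144.0/20
  133.101.160.0/20
  133.101.176.0/20
  133.101.192.0/20
  133.101.208.0/20
  133.101.224.0/20
  133.101.240.0/20
Subnets: 133.101.128.0/20, 133.101.144.0/20, 133.101.160.0/20, 133.101.176.0/20, 133.101.192.0/20, 133.101.208.0/20, 133.101.224.0/20, 133.101.240.0/20


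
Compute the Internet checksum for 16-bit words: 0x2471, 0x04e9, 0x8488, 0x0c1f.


Sum all words (with carry folding):
+ 0x2471 = 0x2471
+ 0x04e9 = 0x295a
+ 0x8488 = 0xade2
+ 0x0c1f = 0xba01
One's complement: ~0xba01
Checksum = 0x45fe


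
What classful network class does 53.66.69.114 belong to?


First octet: 53
Binary: 00110101
0xxxxxxx -> Class A (1-126)
Class A, default mask 255.0.0.0 (/8)


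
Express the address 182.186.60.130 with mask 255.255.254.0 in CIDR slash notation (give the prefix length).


Binary: 11111111.11111111.11111110.00000000
Count leading 1s
Prefix: /23


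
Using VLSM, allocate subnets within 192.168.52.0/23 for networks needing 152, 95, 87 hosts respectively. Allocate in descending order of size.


152 hosts -> /24 (254 usable): 192.168.52.0/24
95 hosts -> /25 (126 usable): 192.168.53.0/25
87 hosts -> /25 (126 usable): 192.168.53.128/25
Allocation: 192.168.52.0/24 (152 hosts, 254 usable); 192.168.53.0/25 (95 hosts, 126 usable); 192.168.53.128/25 (87 hosts, 126 usable)


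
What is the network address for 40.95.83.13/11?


IP:   00101000.01011111.01010011.00001101
Mask: 11111111.11100000.00000000.00000000
AND operation:
Net:  00101000.01000000.00000000.00000000
Network: 40.64.0.0/11


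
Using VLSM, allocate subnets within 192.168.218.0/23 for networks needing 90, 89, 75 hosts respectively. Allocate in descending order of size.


90 hosts -> /25 (126 usable): 192.168.218.0/25
89 hosts -> /25 (126 usable): 192.168.218.128/25
75 hosts -> /25 (126 usable): 192.168.219.0/25
Allocation: 192.168.218.0/25 (90 hosts, 126 usable); 192.168.218.128/25 (89 hosts, 126 usable); 192.168.219.0/25 (75 hosts, 126 usable)


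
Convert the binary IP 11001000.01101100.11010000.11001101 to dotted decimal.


11001000 = 200
01101100 = 108
11010000 = 208
11001101 = 205
IP: 200.108.208.205


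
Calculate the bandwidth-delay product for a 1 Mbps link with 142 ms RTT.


BDP = bandwidth * RTT
= 1 Mbps * 142 ms
= 1 * 1e6 * 142 / 1000 bits
= 142000 bits
= 17750 bytes
= 17.334 KB
BDP = 142000 bits (17750 bytes)


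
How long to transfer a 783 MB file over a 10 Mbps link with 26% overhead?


Effective throughput = 10 * (1 - 26/100) = 7.4 Mbps
File size in Mb = 783 * 8 = 6264 Mb
Time = 6264 / 7.4
Time = 846.4865 seconds


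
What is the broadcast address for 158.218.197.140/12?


Network: 158.208.0.0/12
Host bits = 20
Set all host bits to 1:
Broadcast: 158.223.255.255


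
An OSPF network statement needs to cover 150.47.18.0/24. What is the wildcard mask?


Subnet mask: 255.255.255.0
Wildcard = 255.255.255.255 - subnet mask
255 - 255 = 0
255 - 255 = 0
255 - 255 = 0
255 - 0 = 255
Wildcard: 0.0.0.255


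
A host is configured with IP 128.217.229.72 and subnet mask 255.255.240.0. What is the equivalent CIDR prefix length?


Binary: 11111111.11111111.11110000.00000000
Count leading 1s
Prefix: /20


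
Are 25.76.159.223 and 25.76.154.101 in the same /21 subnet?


Mask: 255.255.248.0
25.76.159.223 AND mask = 25.76.152.0
25.76.154.101 AND mask = 25.76.152.0
Yes, same subnet (25.76.152.0)


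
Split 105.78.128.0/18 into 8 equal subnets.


New prefix = 18 + 3 = 21
Each subnet has 2048 addresses
  105.78.128.0/21
  105.78.136.0/21
  105.78.144.0/21
  105.78.152.0/21
  105.78.160.0/21
  105.78.168.0/21
  105.78.176.0/21
  105.78.184.0/21
Subnets: 105.78.128.0/21, 105.78.136.0/21, 105.78.144.0/21, 105.78.152.0/21, 105.78.160.0/21, 105.78.168.0/21, 105.78.176.0/21, 105.78.184.0/21


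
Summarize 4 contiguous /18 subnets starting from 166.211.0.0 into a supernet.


Original prefix: /18
Number of subnets: 4 = 2^2
New prefix = 18 - 2 = 16
Supernet: 166.211.0.0/16


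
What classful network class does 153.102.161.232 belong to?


First octet: 153
Binary: 10011001
10xxxxxx -> Class B (128-191)
Class B, default mask 255.255.0.0 (/16)


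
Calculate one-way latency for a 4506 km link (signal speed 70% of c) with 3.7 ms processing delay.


Speed = 0.7 * 3e5 km/s = 210000 km/s
Propagation delay = 4506 / 210000 = 0.0215 s = 21.4571 ms
Processing delay = 3.7 ms
Total one-way latency = 25.1571 ms


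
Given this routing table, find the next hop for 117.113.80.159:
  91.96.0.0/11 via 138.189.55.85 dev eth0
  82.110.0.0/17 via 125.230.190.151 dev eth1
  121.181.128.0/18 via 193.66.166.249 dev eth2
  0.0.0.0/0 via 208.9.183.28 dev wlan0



Longest prefix match for 117.113.80.159:
  /11 91.96.0.0: no
  /17 82.110.0.0: no
  /18 121.181.128.0: no
  /0 0.0.0.0: MATCH
Selected: next-hop 208.9.183.28 via wlan0 (matched /0)


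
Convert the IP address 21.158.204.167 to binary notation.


21 = 00010101
158 = 10011110
204 = 11001100
167 = 10100111
Binary: 00010101.10011110.11001100.10100111


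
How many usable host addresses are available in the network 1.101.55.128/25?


Host bits = 32 - 25 = 7
Total addresses = 2^7 = 128
Usable = total - 2 (network and broadcast)
Usable hosts: 126


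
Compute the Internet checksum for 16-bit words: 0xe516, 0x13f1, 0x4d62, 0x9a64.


Sum all words (with carry folding):
+ 0xe516 = 0xe516
+ 0x13f1 = 0xf907
+ 0x4d62 = 0x466a
+ 0x9a64 = 0xe0ce
One's complement: ~0xe0ce
Checksum = 0x1f31


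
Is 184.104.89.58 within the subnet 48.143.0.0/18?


Subnet network: 48.143.0.0
Test IP AND mask: 184.104.64.0
No, 184.104.89.58 is not in 48.143.0.0/18


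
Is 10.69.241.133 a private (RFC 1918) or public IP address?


RFC 1918 private ranges:
  10.0.0.0/8 (10.0.0.0 - 10.255.255.255)
  172.16.0.0/12 (172.16.0.0 - 172.31.255.255)
  192.168.0.0/16 (192.168.0.0 - 192.168.255.255)
Private (in 10.0.0.0/8)


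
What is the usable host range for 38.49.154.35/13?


Network: 38.48.0.0
Broadcast: 38.55.255.255
First usable = network + 1
Last usable = broadcast - 1
Range: 38.48.0.1 to 38.55.255.254


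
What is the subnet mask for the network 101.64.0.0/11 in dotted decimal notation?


/11 means 11 network bits, 21 host bits
Binary: 11111111111000000000000000000000
Mask: 255.224.0.0


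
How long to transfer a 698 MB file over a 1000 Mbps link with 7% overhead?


Effective throughput = 1000 * (1 - 7/100) = 930.0 Mbps
File size in Mb = 698 * 8 = 5584 Mb
Time = 5584 / 930.0
Time = 6.0043 seconds


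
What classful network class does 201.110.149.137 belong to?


First octet: 201
Binary: 11001001
110xxxxx -> Class C (192-223)
Class C, default mask 255.255.255.0 (/24)


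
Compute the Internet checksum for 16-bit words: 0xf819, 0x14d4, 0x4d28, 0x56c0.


Sum all words (with carry folding):
+ 0xf819 = 0xf819
+ 0x14d4 = 0x0cee
+ 0x4d28 = 0x5a16
+ 0x56c0 = 0xb0d6
One's complement: ~0xb0d6
Checksum = 0x4f29


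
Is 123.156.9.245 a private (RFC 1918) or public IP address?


RFC 1918 private ranges:
  10.0.0.0/8 (10.0.0.0 - 10.255.255.255)
  172.16.0.0/12 (172.16.0.0 - 172.31.255.255)
  192.168.0.0/16 (192.168.0.0 - 192.168.255.255)
Public (not in any RFC 1918 range)


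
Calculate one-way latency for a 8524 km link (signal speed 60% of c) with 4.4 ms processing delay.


Speed = 0.6 * 3e5 km/s = 180000 km/s
Propagation delay = 8524 / 180000 = 0.0474 s = 47.3556 ms
Processing delay = 4.4 ms
Total one-way latency = 51.7556 ms


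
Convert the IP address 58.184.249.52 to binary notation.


58 = 00111010
184 = 10111000
249 = 11111001
52 = 00110100
Binary: 00111010.10111000.11111001.00110100


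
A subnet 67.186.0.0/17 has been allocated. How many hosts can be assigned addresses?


Host bits = 32 - 17 = 15
Total addresses = 2^15 = 32768
Usable = total - 2 (network and broadcast)
Usable hosts: 32766


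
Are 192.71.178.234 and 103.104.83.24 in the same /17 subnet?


Mask: 255.255.128.0
192.71.178.234 AND mask = 192.71.128.0
103.104.83.24 AND mask = 103.104.0.0
No, different subnets (192.71.128.0 vs 103.104.0.0)


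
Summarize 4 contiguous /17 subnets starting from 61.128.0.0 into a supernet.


Original prefix: /17
Number of subnets: 4 = 2^2
New prefix = 17 - 2 = 15
Supernet: 61.128.0.0/15


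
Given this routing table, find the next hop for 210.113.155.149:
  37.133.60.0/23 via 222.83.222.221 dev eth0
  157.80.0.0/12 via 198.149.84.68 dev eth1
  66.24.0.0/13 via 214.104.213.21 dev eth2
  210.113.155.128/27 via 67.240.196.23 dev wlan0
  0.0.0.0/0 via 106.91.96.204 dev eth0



Longest prefix match for 210.113.155.149:
  /23 37.133.60.0: no
  /12 157.80.0.0: no
  /13 66.24.0.0: no
  /27 210.113.155.128: MATCH
  /0 0.0.0.0: MATCH
Selected: next-hop 67.240.196.23 via wlan0 (matched /27)


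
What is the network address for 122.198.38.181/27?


IP:   01111010.11000110.00100110.10110101
Mask: 11111111.11111111.11111111.11100000
AND operation:
Net:  01111010.11000110.00100110.10100000
Network: 122.198.38.160/27


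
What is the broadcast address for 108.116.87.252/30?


Network: 108.116.87.252/30
Host bits = 2
Set all host bits to 1:
Broadcast: 108.116.87.255


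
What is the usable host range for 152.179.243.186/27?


Network: 152.179.243.160
Broadcast: 152.179.243.191
First usable = network + 1
Last usable = broadcast - 1
Range: 152.179.243.161 to 152.179.243.190


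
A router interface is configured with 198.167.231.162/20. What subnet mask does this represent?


/20 means 20 network bits, 12 host bits
Binary: 11111111111111111111000000000000
Mask: 255.255.240.0


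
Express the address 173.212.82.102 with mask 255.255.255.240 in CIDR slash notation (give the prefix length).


Binary: 11111111.11111111.11111111.11110000
Count leading 1s
Prefix: /28


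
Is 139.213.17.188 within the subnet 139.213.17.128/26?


Subnet network: 139.213.17.128
Test IP AND mask: 139.213.17.128
Yes, 139.213.17.188 is in 139.213.17.128/26


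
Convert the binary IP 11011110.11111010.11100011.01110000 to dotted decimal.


11011110 = 222
11111010 = 250
11100011 = 227
01110000 = 112
IP: 222.250.227.112


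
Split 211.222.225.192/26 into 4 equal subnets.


New prefix = 26 + 2 = 28
Each subnet has 16 addresses
  211.222.225.192/28
  211.222.225.208/28
  211.222.225.224/28
  211.222.225.240/28
Subnets: 211.222.225.192/28, 211.222.225.208/28, 211.222.225.224/28, 211.222.225.240/28


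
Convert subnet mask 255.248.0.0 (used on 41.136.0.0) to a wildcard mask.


Subnet mask: 255.248.0.0
Wildcard = 255.255.255.255 - subnet mask
255 - 255 = 0
255 - 248 = 7
255 - 0 = 255
255 - 0 = 255
Wildcard: 0.7.255.255


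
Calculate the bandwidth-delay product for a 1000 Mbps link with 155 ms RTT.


BDP = bandwidth * RTT
= 1000 Mbps * 155 ms
= 1000 * 1e6 * 155 / 1000 bits
= 155000000 bits
= 19375000 bytes
= 18920.8984 KB
BDP = 155000000 bits (19375000 bytes)


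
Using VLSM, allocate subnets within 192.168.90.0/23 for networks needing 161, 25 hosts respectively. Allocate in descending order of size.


161 hosts -> /24 (254 usable): 192.168.90.0/24
25 hosts -> /27 (30 usable): 192.168.91.0/27
Allocation: 192.168.90.0/24 (161 hosts, 254 usable); 192.168.91.0/27 (25 hosts, 30 usable)


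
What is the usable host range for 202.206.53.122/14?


Network: 202.204.0.0
Broadcast: 202.207.255.255
First usable = network + 1
Last usable = broadcast - 1
Range: 202.204.0.1 to 202.207.255.254


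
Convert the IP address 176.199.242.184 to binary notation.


176 = 10110000
199 = 11000111
242 = 11110010
184 = 10111000
Binary: 10110000.11000111.11110010.10111000


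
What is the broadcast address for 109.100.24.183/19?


Network: 109.100.0.0/19
Host bits = 13
Set all host bits to 1:
Broadcast: 109.100.31.255


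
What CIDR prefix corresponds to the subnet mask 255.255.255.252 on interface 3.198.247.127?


Binary: 11111111.11111111.11111111.11111100
Count leading 1s
Prefix: /30


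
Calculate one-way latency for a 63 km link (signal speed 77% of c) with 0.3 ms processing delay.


Speed = 0.77 * 3e5 km/s = 231000 km/s
Propagation delay = 63 / 231000 = 0.0003 s = 0.2727 ms
Processing delay = 0.3 ms
Total one-way latency = 0.5727 ms


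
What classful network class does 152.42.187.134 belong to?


First octet: 152
Binary: 10011000
10xxxxxx -> Class B (128-191)
Class B, default mask 255.255.0.0 (/16)


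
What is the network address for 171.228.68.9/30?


IP:   10101011.11100100.01000100.00001001
Mask: 11111111.11111111.11111111.11111100
AND operation:
Net:  10101011.11100100.01000100.00001000
Network: 171.228.68.8/30


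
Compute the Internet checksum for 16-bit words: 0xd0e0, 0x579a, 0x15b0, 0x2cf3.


Sum all words (with carry folding):
+ 0xd0e0 = 0xd0e0
+ 0x579a = 0x287b
+ 0x15b0 = 0x3e2b
+ 0x2cf3 = 0x6b1e
One's complement: ~0x6b1e
Checksum = 0x94e1


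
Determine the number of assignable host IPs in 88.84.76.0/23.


Host bits = 32 - 23 = 9
Total addresses = 2^9 = 512
Usable = total - 2 (network and broadcast)
Usable hosts: 510


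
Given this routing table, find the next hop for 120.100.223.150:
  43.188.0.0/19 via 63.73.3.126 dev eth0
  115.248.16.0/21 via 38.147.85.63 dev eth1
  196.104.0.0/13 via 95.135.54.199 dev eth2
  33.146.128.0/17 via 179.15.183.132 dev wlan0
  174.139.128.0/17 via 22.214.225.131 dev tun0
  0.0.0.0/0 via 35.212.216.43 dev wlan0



Longest prefix match for 120.100.223.150:
  /19 43.188.0.0: no
  /21 115.248.16.0: no
  /13 196.104.0.0: no
  /17 33.146.128.0: no
  /17 174.139.128.0: no
  /0 0.0.0.0: MATCH
Selected: next-hop 35.212.216.43 via wlan0 (matched /0)


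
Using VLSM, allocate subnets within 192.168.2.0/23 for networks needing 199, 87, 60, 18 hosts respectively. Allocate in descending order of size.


199 hosts -> /24 (254 usable): 192.168.2.0/24
87 hosts -> /25 (126 usable): 192.168.3.0/25
60 hosts -> /26 (62 usable): 192.168.3.128/26
18 hosts -> /27 (30 usable): 192.168.3.192/27
Allocation: 192.168.2.0/24 (199 hosts, 254 usable); 192.168.3.0/25 (87 hosts, 126 usable); 192.168.3.128/26 (60 hosts, 62 usable); 192.168.3.192/27 (18 hosts, 30 usable)


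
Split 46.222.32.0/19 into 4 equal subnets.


New prefix = 19 + 2 = 21
Each subnet has 2048 addresses
  46.222.32.0/21
  46.222.40.0/21
  46.222.48.0/21
  46.222.56.0/21
Subnets: 46.222.32.0/21, 46.222.40.0/21, 46.222.48.0/21, 46.222.56.0/21


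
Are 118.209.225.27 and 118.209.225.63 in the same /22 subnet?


Mask: 255.255.252.0
118.209.225.27 AND mask = 118.209.224.0
118.209.225.63 AND mask = 118.209.224.0
Yes, same subnet (118.209.224.0)


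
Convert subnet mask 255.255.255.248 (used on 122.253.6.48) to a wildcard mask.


Subnet mask: 255.255.255.248
Wildcard = 255.255.255.255 - subnet mask
255 - 255 = 0
255 - 255 = 0
255 - 255 = 0
255 - 248 = 7
Wildcard: 0.0.0.7


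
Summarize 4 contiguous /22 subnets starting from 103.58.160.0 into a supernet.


Original prefix: /22
Number of subnets: 4 = 2^2
New prefix = 22 - 2 = 20
Supernet: 103.58.160.0/20


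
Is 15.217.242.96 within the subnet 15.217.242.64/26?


Subnet network: 15.217.242.64
Test IP AND mask: 15.217.242.64
Yes, 15.217.242.96 is in 15.217.242.64/26


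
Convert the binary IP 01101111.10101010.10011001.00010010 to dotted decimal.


01101111 = 111
10101010 = 170
10011001 = 153
00010010 = 18
IP: 111.170.153.18


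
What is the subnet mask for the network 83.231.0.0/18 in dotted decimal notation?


/18 means 18 network bits, 14 host bits
Binary: 11111111111111111100000000000000
Mask: 255.255.192.0


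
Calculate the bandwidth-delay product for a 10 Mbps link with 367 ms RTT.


BDP = bandwidth * RTT
= 10 Mbps * 367 ms
= 10 * 1e6 * 367 / 1000 bits
= 3670000 bits
= 458750 bytes
= 447.998 KB
BDP = 3670000 bits (458750 bytes)


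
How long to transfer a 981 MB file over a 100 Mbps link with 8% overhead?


Effective throughput = 100 * (1 - 8/100) = 92 Mbps
File size in Mb = 981 * 8 = 7848 Mb
Time = 7848 / 92
Time = 85.3043 seconds


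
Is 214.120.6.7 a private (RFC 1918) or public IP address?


RFC 1918 private ranges:
  10.0.0.0/8 (10.0.0.0 - 10.255.255.255)
  172.16.0.0/12 (172.16.0.0 - 172.31.255.255)
  192.168.0.0/16 (192.168.0.0 - 192.168.255.255)
Public (not in any RFC 1918 range)


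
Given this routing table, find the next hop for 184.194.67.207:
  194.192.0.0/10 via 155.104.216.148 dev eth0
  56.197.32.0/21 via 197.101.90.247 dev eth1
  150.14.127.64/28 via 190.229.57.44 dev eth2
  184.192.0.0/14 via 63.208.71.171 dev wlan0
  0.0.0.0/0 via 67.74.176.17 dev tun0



Longest prefix match for 184.194.67.207:
  /10 194.192.0.0: no
  /21 56.197.32.0: no
  /28 150.14.127.64: no
  /14 184.192.0.0: MATCH
  /0 0.0.0.0: MATCH
Selected: next-hop 63.208.71.171 via wlan0 (matched /14)


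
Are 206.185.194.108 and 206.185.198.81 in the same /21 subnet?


Mask: 255.255.248.0
206.185.194.108 AND mask = 206.185.192.0
206.185.198.81 AND mask = 206.185.192.0
Yes, same subnet (206.185.192.0)


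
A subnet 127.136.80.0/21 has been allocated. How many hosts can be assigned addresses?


Host bits = 32 - 21 = 11
Total addresses = 2^11 = 2048
Usable = total - 2 (network and broadcast)
Usable hosts: 2046


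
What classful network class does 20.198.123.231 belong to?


First octet: 20
Binary: 00010100
0xxxxxxx -> Class A (1-126)
Class A, default mask 255.0.0.0 (/8)


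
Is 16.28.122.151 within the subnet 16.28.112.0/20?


Subnet network: 16.28.112.0
Test IP AND mask: 16.28.112.0
Yes, 16.28.122.151 is in 16.28.112.0/20


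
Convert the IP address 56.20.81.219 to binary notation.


56 = 00111000
20 = 00010100
81 = 01010001
219 = 11011011
Binary: 00111000.00010100.01010001.11011011


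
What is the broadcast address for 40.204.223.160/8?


Network: 40.0.0.0/8
Host bits = 24
Set all host bits to 1:
Broadcast: 40.255.255.255


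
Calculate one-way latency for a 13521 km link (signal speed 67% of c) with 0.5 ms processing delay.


Speed = 0.67 * 3e5 km/s = 201000 km/s
Propagation delay = 13521 / 201000 = 0.0673 s = 67.2687 ms
Processing delay = 0.5 ms
Total one-way latency = 67.7687 ms


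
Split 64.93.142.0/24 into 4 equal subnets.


New prefix = 24 + 2 = 26
Each subnet has 64 addresses
  64.93.142.0/26
  64.93.142.64/26
  64.93.142.128/26
  64.93.142.192/26
Subnets: 64.93.142.0/26, 64.93.142.64/26, 64.93.142.128/26, 64.93.142.192/26


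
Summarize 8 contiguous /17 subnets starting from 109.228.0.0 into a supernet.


Original prefix: /17
Number of subnets: 8 = 2^3
New prefix = 17 - 3 = 14
Supernet: 109.228.0.0/14


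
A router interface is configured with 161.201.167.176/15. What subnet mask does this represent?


/15 means 15 network bits, 17 host bits
Binary: 11111111111111100000000000000000
Mask: 255.254.0.0


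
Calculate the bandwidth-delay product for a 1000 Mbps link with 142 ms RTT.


BDP = bandwidth * RTT
= 1000 Mbps * 142 ms
= 1000 * 1e6 * 142 / 1000 bits
= 142000000 bits
= 17750000 bytes
= 17333.9844 KB
BDP = 142000000 bits (17750000 bytes)


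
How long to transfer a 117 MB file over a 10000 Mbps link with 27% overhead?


Effective throughput = 10000 * (1 - 27/100) = 7300 Mbps
File size in Mb = 117 * 8 = 936 Mb
Time = 936 / 7300
Time = 0.1282 seconds


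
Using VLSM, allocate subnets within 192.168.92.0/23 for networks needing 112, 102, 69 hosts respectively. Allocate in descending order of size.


112 hosts -> /25 (126 usable): 192.168.92.0/25
102 hosts -> /25 (126 usable): 192.168.92.128/25
69 hosts -> /25 (126 usable): 192.168.93.0/25
Allocation: 192.168.92.0/25 (112 hosts, 126 usable); 192.168.92.128/25 (102 hosts, 126 usable); 192.168.93.0/25 (69 hosts, 126 usable)


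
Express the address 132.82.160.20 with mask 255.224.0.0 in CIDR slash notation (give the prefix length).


Binary: 11111111.11100000.00000000.00000000
Count leading 1s
Prefix: /11


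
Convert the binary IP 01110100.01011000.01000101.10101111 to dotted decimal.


01110100 = 116
01011000 = 88
01000101 = 69
10101111 = 175
IP: 116.88.69.175


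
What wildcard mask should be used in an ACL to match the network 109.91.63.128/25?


Subnet mask: 255.255.255.128
Wildcard = 255.255.255.255 - subnet mask
255 - 255 = 0
255 - 255 = 0
255 - 255 = 0
255 - 128 = 127
Wildcard: 0.0.0.127


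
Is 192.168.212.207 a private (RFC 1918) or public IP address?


RFC 1918 private ranges:
  10.0.0.0/8 (10.0.0.0 - 10.255.255.255)
  172.16.0.0/12 (172.16.0.0 - 172.31.255.255)
  192.168.0.0/16 (192.168.0.0 - 192.168.255.255)
Private (in 192.168.0.0/16)


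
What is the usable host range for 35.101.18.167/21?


Network: 35.101.16.0
Broadcast: 35.101.23.255
First usable = network + 1
Last usable = broadcast - 1
Range: 35.101.16.1 to 35.101.23.254


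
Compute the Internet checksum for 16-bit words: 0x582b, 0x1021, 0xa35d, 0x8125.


Sum all words (with carry folding):
+ 0x582b = 0x582b
+ 0x1021 = 0x684c
+ 0xa35d = 0x0baa
+ 0x8125 = 0x8ccf
One's complement: ~0x8ccf
Checksum = 0x7330


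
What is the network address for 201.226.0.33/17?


IP:   11001001.11100010.00000000.00100001
Mask: 11111111.11111111.10000000.00000000
AND operation:
Net:  11001001.11100010.00000000.00000000
Network: 201.226.0.0/17


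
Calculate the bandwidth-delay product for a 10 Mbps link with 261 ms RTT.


BDP = bandwidth * RTT
= 10 Mbps * 261 ms
= 10 * 1e6 * 261 / 1000 bits
= 2610000 bits
= 326250 bytes
= 318.6035 KB
BDP = 2610000 bits (326250 bytes)


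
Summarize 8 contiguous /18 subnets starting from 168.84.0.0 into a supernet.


Original prefix: /18
Number of subnets: 8 = 2^3
New prefix = 18 - 3 = 15
Supernet: 168.84.0.0/15


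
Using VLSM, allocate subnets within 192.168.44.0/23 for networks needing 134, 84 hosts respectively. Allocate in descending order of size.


134 hosts -> /24 (254 usable): 192.168.44.0/24
84 hosts -> /25 (126 usable): 192.168.45.0/25
Allocation: 192.168.44.0/24 (134 hosts, 254 usable); 192.168.45.0/25 (84 hosts, 126 usable)


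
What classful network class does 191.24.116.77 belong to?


First octet: 191
Binary: 10111111
10xxxxxx -> Class B (128-191)
Class B, default mask 255.255.0.0 (/16)


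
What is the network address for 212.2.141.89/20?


IP:   11010100.00000010.10001101.01011001
Mask: 11111111.11111111.11110000.00000000
AND operation:
Net:  11010100.00000010.10000000.00000000
Network: 212.2.128.0/20


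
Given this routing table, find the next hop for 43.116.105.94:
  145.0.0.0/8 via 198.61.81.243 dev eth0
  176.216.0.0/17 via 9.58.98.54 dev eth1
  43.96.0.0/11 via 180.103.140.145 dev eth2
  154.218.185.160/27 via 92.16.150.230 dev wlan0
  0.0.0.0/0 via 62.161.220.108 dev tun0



Longest prefix match for 43.116.105.94:
  /8 145.0.0.0: no
  /17 176.216.0.0: no
  /11 43.96.0.0: MATCH
  /27 154.218.185.160: no
  /0 0.0.0.0: MATCH
Selected: next-hop 180.103.140.145 via eth2 (matched /11)


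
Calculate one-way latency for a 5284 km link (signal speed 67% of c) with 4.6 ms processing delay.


Speed = 0.67 * 3e5 km/s = 201000 km/s
Propagation delay = 5284 / 201000 = 0.0263 s = 26.2886 ms
Processing delay = 4.6 ms
Total one-way latency = 30.8886 ms


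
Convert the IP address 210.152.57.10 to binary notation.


210 = 11010010
152 = 10011000
57 = 00111001
10 = 00001010
Binary: 11010010.10011000.00111001.00001010


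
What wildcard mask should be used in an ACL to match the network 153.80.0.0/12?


Subnet mask: 255.240.0.0
Wildcard = 255.255.255.255 - subnet mask
255 - 255 = 0
255 - 240 = 15
255 - 0 = 255
255 - 0 = 255
Wildcard: 0.15.255.255


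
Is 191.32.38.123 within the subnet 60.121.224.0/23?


Subnet network: 60.121.224.0
Test IP AND mask: 191.32.38.0
No, 191.32.38.123 is not in 60.121.224.0/23


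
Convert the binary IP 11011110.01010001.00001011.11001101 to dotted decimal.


11011110 = 222
01010001 = 81
00001011 = 11
11001101 = 205
IP: 222.81.11.205


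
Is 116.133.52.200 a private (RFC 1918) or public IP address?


RFC 1918 private ranges:
  10.0.0.0/8 (10.0.0.0 - 10.255.255.255)
  172.16.0.0/12 (172.16.0.0 - 172.31.255.255)
  192.168.0.0/16 (192.168.0.0 - 192.168.255.255)
Public (not in any RFC 1918 range)


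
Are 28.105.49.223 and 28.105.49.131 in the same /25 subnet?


Mask: 255.255.255.128
28.105.49.223 AND mask = 28.105.49.128
28.105.49.131 AND mask = 28.105.49.128
Yes, same subnet (28.105.49.128)


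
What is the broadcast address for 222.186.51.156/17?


Network: 222.186.0.0/17
Host bits = 15
Set all host bits to 1:
Broadcast: 222.186.127.255


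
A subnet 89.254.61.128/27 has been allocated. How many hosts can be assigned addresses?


Host bits = 32 - 27 = 5
Total addresses = 2^5 = 32
Usable = total - 2 (network and broadcast)
Usable hosts: 30


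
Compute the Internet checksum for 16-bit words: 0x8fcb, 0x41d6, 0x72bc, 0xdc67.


Sum all words (with carry folding):
+ 0x8fcb = 0x8fcb
+ 0x41d6 = 0xd1a1
+ 0x72bc = 0x445e
+ 0xdc67 = 0x20c6
One's complement: ~0x20c6
Checksum = 0xdf39


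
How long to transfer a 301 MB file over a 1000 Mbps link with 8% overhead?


Effective throughput = 1000 * (1 - 8/100) = 920 Mbps
File size in Mb = 301 * 8 = 2408 Mb
Time = 2408 / 920
Time = 2.6174 seconds


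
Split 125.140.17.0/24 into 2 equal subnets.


New prefix = 24 + 1 = 25
Each subnet has 128 addresses
  125.140.17.0/25
  125.140.17.128/25
Subnets: 125.140.17.0/25, 125.140.17.128/25


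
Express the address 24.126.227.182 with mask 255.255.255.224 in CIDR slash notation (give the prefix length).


Binary: 11111111.11111111.11111111.11100000
Count leading 1s
Prefix: /27


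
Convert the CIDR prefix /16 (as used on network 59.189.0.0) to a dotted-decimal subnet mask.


/16 means 16 network bits, 16 host bits
Binary: 11111111111111110000000000000000
Mask: 255.255.0.0


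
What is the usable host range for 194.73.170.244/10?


Network: 194.64.0.0
Broadcast: 194.127.255.255
First usable = network + 1
Last usable = broadcast - 1
Range: 194.64.0.1 to 194.127.255.254


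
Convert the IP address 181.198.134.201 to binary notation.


181 = 10110101
198 = 11000110
134 = 10000110
201 = 11001001
Binary: 10110101.11000110.10000110.11001001


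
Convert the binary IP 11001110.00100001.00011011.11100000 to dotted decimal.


11001110 = 206
00100001 = 33
00011011 = 27
11100000 = 224
IP: 206.33.27.224


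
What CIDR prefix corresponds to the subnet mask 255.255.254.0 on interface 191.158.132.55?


Binary: 11111111.11111111.11111110.00000000
Count leading 1s
Prefix: /23


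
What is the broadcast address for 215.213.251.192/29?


Network: 215.213.251.192/29
Host bits = 3
Set all host bits to 1:
Broadcast: 215.213.251.199


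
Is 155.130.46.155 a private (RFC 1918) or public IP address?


RFC 1918 private ranges:
  10.0.0.0/8 (10.0.0.0 - 10.255.255.255)
  172.16.0.0/12 (172.16.0.0 - 172.31.255.255)
  192.168.0.0/16 (192.168.0.0 - 192.168.255.255)
Public (not in any RFC 1918 range)


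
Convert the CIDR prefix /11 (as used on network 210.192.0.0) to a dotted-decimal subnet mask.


/11 means 11 network bits, 21 host bits
Binary: 11111111111000000000000000000000
Mask: 255.224.0.0


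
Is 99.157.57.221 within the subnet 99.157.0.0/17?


Subnet network: 99.157.0.0
Test IP AND mask: 99.157.0.0
Yes, 99.157.57.221 is in 99.157.0.0/17


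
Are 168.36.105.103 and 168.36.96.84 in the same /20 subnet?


Mask: 255.255.240.0
168.36.105.103 AND mask = 168.36.96.0
168.36.96.84 AND mask = 168.36.96.0
Yes, same subnet (168.36.96.0)


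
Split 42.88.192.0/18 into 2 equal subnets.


New prefix = 18 + 1 = 19
Each subnet has 8192 addresses
  42.88.192.0/19
  42.88.224.0/19
Subnets: 42.88.192.0/19, 42.88.224.0/19


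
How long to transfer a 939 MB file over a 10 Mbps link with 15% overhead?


Effective throughput = 10 * (1 - 15/100) = 8.5 Mbps
File size in Mb = 939 * 8 = 7512 Mb
Time = 7512 / 8.5
Time = 883.7647 seconds


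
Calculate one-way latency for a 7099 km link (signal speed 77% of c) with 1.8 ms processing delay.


Speed = 0.77 * 3e5 km/s = 231000 km/s
Propagation delay = 7099 / 231000 = 0.0307 s = 30.7316 ms
Processing delay = 1.8 ms
Total one-way latency = 32.5316 ms


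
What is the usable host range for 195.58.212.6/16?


Network: 195.58.0.0
Broadcast: 195.58.255.255
First usable = network + 1
Last usable = broadcast - 1
Range: 195.58.0.1 to 195.58.255.254


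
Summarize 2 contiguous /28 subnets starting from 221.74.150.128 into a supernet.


Original prefix: /28
Number of subnets: 2 = 2^1
New prefix = 28 - 1 = 27
Supernet: 221.74.150.128/27


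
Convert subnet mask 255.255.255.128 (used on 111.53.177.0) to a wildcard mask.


Subnet mask: 255.255.255.128
Wildcard = 255.255.255.255 - subnet mask
255 - 255 = 0
255 - 255 = 0
255 - 255 = 0
255 - 128 = 127
Wildcard: 0.0.0.127


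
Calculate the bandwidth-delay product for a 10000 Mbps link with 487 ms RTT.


BDP = bandwidth * RTT
= 10000 Mbps * 487 ms
= 10000 * 1e6 * 487 / 1000 bits
= 4870000000 bits
= 608750000 bytes
= 594482.4219 KB
BDP = 4870000000 bits (608750000 bytes)


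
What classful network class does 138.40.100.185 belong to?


First octet: 138
Binary: 10001010
10xxxxxx -> Class B (128-191)
Class B, default mask 255.255.0.0 (/16)


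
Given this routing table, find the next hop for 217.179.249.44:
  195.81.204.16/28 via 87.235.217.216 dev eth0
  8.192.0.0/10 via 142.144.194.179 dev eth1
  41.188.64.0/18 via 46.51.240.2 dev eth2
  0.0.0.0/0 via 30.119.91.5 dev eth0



Longest prefix match for 217.179.249.44:
  /28 195.81.204.16: no
  /10 8.192.0.0: no
  /18 41.188.64.0: no
  /0 0.0.0.0: MATCH
Selected: next-hop 30.119.91.5 via eth0 (matched /0)


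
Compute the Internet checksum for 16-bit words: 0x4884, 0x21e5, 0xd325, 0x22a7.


Sum all words (with carry folding):
+ 0x4884 = 0x4884
+ 0x21e5 = 0x6a69
+ 0xd325 = 0x3d8f
+ 0x22a7 = 0x6036
One's complement: ~0x6036
Checksum = 0x9fc9


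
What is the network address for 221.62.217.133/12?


IP:   11011101.00111110.11011001.10000101
Mask: 11111111.11110000.00000000.00000000
AND operation:
Net:  11011101.00110000.00000000.00000000
Network: 221.48.0.0/12


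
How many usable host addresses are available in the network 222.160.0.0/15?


Host bits = 32 - 15 = 17
Total addresses = 2^17 = 131072
Usable = total - 2 (network and broadcast)
Usable hosts: 131070


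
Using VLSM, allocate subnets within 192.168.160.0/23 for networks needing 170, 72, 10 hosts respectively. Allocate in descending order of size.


170 hosts -> /24 (254 usable): 192.168.160.0/24
72 hosts -> /25 (126 usable): 192.168.161.0/25
10 hosts -> /28 (14 usable): 192.168.161.128/28
Allocation: 192.168.160.0/24 (170 hosts, 254 usable); 192.168.161.0/25 (72 hosts, 126 usable); 192.168.161.128/28 (10 hosts, 14 usable)


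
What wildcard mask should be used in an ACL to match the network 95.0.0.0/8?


Subnet mask: 255.0.0.0
Wildcard = 255.255.255.255 - subnet mask
255 - 255 = 0
255 - 0 = 255
255 - 0 = 255
255 - 0 = 255
Wildcard: 0.255.255.255


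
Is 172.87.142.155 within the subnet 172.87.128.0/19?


Subnet network: 172.87.128.0
Test IP AND mask: 172.87.128.0
Yes, 172.87.142.155 is in 172.87.128.0/19


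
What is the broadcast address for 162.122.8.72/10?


Network: 162.64.0.0/10
Host bits = 22
Set all host bits to 1:
Broadcast: 162.127.255.255


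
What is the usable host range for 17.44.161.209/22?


Network: 17.44.160.0
Broadcast: 17.44.163.255
First usable = network + 1
Last usable = broadcast - 1
Range: 17.44.160.1 to 17.44.163.254


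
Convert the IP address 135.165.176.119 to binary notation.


135 = 10000111
165 = 10100101
176 = 10110000
119 = 01110111
Binary: 10000111.10100101.10110000.01110111


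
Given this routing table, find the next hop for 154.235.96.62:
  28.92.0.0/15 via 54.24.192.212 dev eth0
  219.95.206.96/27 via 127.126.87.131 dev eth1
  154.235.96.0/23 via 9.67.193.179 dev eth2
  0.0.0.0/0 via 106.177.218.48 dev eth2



Longest prefix match for 154.235.96.62:
  /15 28.92.0.0: no
  /27 219.95.206.96: no
  /23 154.235.96.0: MATCH
  /0 0.0.0.0: MATCH
Selected: next-hop 9.67.193.179 via eth2 (matched /23)


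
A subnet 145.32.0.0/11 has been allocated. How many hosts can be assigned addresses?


Host bits = 32 - 11 = 21
Total addresses = 2^21 = 2097152
Usable = total - 2 (network and broadcast)
Usable hosts: 2097150


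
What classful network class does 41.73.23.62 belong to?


First octet: 41
Binary: 00101001
0xxxxxxx -> Class A (1-126)
Class A, default mask 255.0.0.0 (/8)


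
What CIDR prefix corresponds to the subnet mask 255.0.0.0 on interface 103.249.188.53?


Binary: 11111111.00000000.00000000.00000000
Count leading 1s
Prefix: /8


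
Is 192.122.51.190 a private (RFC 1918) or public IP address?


RFC 1918 private ranges:
  10.0.0.0/8 (10.0.0.0 - 10.255.255.255)
  172.16.0.0/12 (172.16.0.0 - 172.31.255.255)
  192.168.0.0/16 (192.168.0.0 - 192.168.255.255)
Public (not in any RFC 1918 range)


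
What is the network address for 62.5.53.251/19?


IP:   00111110.00000101.00110101.11111011
Mask: 11111111.11111111.11100000.00000000
AND operation:
Net:  00111110.00000101.00100000.00000000
Network: 62.5.32.0/19


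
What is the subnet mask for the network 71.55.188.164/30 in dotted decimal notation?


/30 means 30 network bits, 2 host bits
Binary: 11111111111111111111111111111100
Mask: 255.255.255.252


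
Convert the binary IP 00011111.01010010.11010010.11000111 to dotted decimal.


00011111 = 31
01010010 = 82
11010010 = 210
11000111 = 199
IP: 31.82.210.199


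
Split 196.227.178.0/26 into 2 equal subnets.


New prefix = 26 + 1 = 27
Each subnet has 32 addresses
  196.227.178.0/27
  196.227.178.32/27
Subnets: 196.227.178.0/27, 196.227.178.32/27


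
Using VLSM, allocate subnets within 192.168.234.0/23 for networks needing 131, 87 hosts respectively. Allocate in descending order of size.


131 hosts -> /24 (254 usable): 192.168.234.0/24
87 hosts -> /25 (126 usable): 192.168.235.0/25
Allocation: 192.168.234.0/24 (131 hosts, 254 usable); 192.168.235.0/25 (87 hosts, 126 usable)


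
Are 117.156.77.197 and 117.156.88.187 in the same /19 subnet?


Mask: 255.255.224.0
117.156.77.197 AND mask = 117.156.64.0
117.156.88.187 AND mask = 117.156.64.0
Yes, same subnet (117.156.64.0)


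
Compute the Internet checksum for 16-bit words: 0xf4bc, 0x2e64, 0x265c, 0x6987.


Sum all words (with carry folding):
+ 0xf4bc = 0xf4bc
+ 0x2e64 = 0x2321
+ 0x265c = 0x497d
+ 0x6987 = 0xb304
One's complement: ~0xb304
Checksum = 0x4cfb


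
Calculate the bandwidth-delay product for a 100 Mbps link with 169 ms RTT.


BDP = bandwidth * RTT
= 100 Mbps * 169 ms
= 100 * 1e6 * 169 / 1000 bits
= 16900000 bits
= 2112500 bytes
= 2062.9883 KB
BDP = 16900000 bits (2112500 bytes)


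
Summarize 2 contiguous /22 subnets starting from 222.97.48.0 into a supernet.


Original prefix: /22
Number of subnets: 2 = 2^1
New prefix = 22 - 1 = 21
Supernet: 222.97.48.0/21


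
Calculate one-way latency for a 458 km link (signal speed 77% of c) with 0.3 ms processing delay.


Speed = 0.77 * 3e5 km/s = 231000 km/s
Propagation delay = 458 / 231000 = 0.002 s = 1.9827 ms
Processing delay = 0.3 ms
Total one-way latency = 2.2827 ms


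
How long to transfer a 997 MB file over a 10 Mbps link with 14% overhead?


Effective throughput = 10 * (1 - 14/100) = 8.6 Mbps
File size in Mb = 997 * 8 = 7976 Mb
Time = 7976 / 8.6
Time = 927.4419 seconds


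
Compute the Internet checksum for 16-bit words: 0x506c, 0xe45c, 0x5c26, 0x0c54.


Sum all words (with carry folding):
+ 0x506c = 0x506c
+ 0xe45c = 0x34c9
+ 0x5c26 = 0x90ef
+ 0x0c54 = 0x9d43
One's complement: ~0x9d43
Checksum = 0x62bc


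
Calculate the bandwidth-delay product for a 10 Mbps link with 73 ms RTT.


BDP = bandwidth * RTT
= 10 Mbps * 73 ms
= 10 * 1e6 * 73 / 1000 bits
= 730000 bits
= 91250 bytes
= 89.1113 KB
BDP = 730000 bits (91250 bytes)


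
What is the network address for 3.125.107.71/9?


IP:   00000011.01111101.01101011.01000111
Mask: 11111111.10000000.00000000.00000000
AND operation:
Net:  00000011.00000000.00000000.00000000
Network: 3.0.0.0/9
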